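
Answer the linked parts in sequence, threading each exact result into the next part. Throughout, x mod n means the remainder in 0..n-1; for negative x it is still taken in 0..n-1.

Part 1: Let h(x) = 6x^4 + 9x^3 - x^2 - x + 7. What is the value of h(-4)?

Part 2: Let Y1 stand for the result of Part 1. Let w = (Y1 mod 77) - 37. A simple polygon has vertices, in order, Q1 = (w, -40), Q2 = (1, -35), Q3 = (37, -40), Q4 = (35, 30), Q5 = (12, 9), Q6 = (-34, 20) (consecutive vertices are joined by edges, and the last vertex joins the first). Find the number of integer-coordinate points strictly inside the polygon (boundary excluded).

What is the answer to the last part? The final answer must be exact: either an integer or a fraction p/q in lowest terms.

2994

Part 1: 6*(-4)^4 + 9*(-4)^3 - 1*(-4)^2 - 1*(-4)^1 + 7 = (1536) + (-576) + (-16) + (4) + (7) = 955; answer 955
Part 2: Y1 = 955; w = -6; cross terms: (-6*-35 - 1*-40)=250, (1*-40 - 37*-35)=1255, (37*30 - 35*-40)=2510, (35*9 - 12*30)=-45, (12*20 - -34*9)=546, (-34*-40 - -6*20)=1480; twice the area = |5996| = 5996; area = 2998; boundary points = 1 + 1 + 2 + 1 + 1 + 4 = 10; strictly interior points = area - boundary/2 + 1 = 2994; answer 2994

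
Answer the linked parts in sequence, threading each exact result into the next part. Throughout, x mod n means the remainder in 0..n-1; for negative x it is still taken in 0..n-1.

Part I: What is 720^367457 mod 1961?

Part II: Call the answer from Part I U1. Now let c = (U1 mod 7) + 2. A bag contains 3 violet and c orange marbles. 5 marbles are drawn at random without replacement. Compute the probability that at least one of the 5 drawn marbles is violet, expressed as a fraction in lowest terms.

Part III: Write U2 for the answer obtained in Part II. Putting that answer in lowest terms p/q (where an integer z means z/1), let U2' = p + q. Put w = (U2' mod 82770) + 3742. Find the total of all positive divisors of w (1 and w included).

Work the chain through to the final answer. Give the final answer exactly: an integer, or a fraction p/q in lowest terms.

Part I: squarings mod 1961: 720^1=720, 720^2=696, 720^4=49, 720^8=440, 720^16=1422, 720^32=293, 720^64=1526, 720^128=969, 720^256=1603, 720^512=699, 720^1024=312, 720^2048=1255, 720^4096=342, 720^8192=1265, 720^16384=49, 720^32768=440, 720^65536=1422, 720^131072=293, 720^262144=1526; 720^367457 = 720^1 * 720^32 * 720^64 * 720^256 * 720^512 * 720^2048 * 720^4096 * 720^32768 * 720^65536 * 720^262144 = 1684 (mod 1961); answer 1684
Part II: U1 = 1684; c = 6; total draws C(9,5) = 126; complement C(6,5) = 6; favorable 126 - 6 = 120; P = 20/21; answer 20/21
Part III: U2 = 20/21; threaded value p + q = 41; w = 3783; 3783 = 3 * 13 * 97; sigma = (1 + 3) * (1 + 13) * (1 + 97) = 4 * 14 * 98 = 5488; answer 5488

5488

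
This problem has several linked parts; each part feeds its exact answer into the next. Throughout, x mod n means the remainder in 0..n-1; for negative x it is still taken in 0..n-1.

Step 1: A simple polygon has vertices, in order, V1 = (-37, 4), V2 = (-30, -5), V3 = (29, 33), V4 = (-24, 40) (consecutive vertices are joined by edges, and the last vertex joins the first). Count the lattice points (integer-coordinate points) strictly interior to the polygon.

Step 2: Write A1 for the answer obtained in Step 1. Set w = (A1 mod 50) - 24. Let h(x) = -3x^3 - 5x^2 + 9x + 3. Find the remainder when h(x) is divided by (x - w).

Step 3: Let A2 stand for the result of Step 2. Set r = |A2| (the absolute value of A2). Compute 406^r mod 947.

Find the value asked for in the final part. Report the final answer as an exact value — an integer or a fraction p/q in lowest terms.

860

Step 1: cross terms: (-37*-5 - -30*4)=305, (-30*33 - 29*-5)=-845, (29*40 - -24*33)=1952, (-24*4 - -37*40)=1384; twice the area = |2796| = 2796; area = 1398; boundary points = 1 + 1 + 1 + 1 = 4; strictly interior points = area - boundary/2 + 1 = 1397; answer 1397
Step 2: A1 = 1397; w = 23; remainder = value at the root: -3*(23)^3 - 5*(23)^2 + 9*(23)^1 + 3 = (-36501) + (-2645) + (207) + (3) = -38936; answer -38936
Step 3: A2 = -38936; r = 38936; squarings mod 947: 406^1=406, 406^2=58, 406^4=523, 406^8=793, 406^16=41, 406^32=734, 406^64=860, 406^128=940, 406^256=49, 406^512=507, 406^1024=412, 406^2048=231, 406^4096=329, 406^8192=283, 406^16384=541, 406^32768=58; 406^38936 = 406^8 * 406^16 * 406^2048 * 406^4096 * 406^32768 = 860 (mod 947); answer 860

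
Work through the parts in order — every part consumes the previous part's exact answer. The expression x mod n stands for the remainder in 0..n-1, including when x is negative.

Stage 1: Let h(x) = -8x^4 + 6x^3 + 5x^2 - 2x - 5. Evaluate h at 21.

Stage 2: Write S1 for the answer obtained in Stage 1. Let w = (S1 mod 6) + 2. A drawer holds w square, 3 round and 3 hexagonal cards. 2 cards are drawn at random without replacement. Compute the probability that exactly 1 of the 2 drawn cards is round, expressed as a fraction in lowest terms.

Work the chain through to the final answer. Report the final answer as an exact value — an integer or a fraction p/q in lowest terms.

Stage 1: -8*(21)^4 + 6*(21)^3 + 5*(21)^2 - 2*(21)^1 - 5 = (-1555848) + (55566) + (2205) + (-42) + (-5) = -1498124; answer -1498124
Stage 2: S1 = -1498124; w = 6; total draws C(12,2) = 66; favorable C(3,1)*C(9,1) = 27; P = 9/22; answer 9/22

9/22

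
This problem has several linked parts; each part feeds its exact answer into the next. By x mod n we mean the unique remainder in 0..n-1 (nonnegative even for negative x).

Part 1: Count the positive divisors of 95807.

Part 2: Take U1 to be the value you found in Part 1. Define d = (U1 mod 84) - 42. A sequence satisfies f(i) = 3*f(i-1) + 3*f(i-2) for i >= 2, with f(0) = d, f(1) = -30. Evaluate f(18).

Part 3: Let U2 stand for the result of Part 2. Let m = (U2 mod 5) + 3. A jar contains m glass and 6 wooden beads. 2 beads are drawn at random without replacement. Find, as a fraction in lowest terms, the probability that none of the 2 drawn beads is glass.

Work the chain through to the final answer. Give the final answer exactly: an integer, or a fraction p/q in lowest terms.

1/3

Part 1: 95807 = 149 * 643; number of divisors = (1+1) * (1+1) = 4; answer 4
Part 2: U1 = 4; d = -38; f(2) = 3*(-30) + 3*(-38) = -204; iterating: f(2)=-204, f(3)=-702, f(4)=-2718, f(5)=-10260, f(6)=-38934, f(7)=-147582, f(8)=-559548, f(9)=-2121390, f(10)=-8042814, f(11)=-30492612, f(12)=-115606278, f(13)=-438296670, f(14)=-1661708844, f(15)=-6300016542, f(16)=-23885176158, f(17)=-90555578100, f(18)=-343322262774; answer -343322262774
Part 3: U2 = -343322262774; m = 4; total draws C(10,2) = 45; favorable C(6,2) = 15; P = 1/3; answer 1/3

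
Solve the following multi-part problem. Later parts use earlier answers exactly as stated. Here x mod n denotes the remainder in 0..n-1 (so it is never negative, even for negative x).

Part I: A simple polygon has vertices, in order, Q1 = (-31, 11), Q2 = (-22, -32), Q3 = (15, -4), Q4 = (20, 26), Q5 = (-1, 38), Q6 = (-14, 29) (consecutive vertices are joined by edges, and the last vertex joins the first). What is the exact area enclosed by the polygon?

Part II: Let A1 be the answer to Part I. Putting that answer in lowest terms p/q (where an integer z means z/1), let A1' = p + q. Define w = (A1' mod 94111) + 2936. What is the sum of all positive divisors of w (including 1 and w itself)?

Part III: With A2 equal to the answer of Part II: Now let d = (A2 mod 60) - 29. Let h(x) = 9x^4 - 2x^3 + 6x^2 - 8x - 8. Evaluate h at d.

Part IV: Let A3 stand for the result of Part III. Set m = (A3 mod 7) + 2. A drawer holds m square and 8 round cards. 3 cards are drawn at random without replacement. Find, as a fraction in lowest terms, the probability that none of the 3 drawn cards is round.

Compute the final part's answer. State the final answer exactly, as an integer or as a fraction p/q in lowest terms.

Part I: cross terms: (-31*-32 - -22*11)=1234, (-22*-4 - 15*-32)=568, (15*26 - 20*-4)=470, (20*38 - -1*26)=786, (-1*29 - -14*38)=503, (-14*11 - -31*29)=745; twice the area = |4306| = 4306; area = 2153; answer 2153
Part II: A1 = 2153; threaded value p + q = 2154; w = 5090; 5090 = 2 * 5 * 509; sigma = (1 + 2) * (1 + 5) * (1 + 509) = 3 * 6 * 510 = 9180; answer 9180
Part III: A2 = 9180; d = -29; 9*(-29)^4 - 2*(-29)^3 + 6*(-29)^2 - 8*(-29)^1 - 8 = (6365529) + (48778) + (5046) + (232) + (-8) = 6419577; answer 6419577
Part IV: A3 = 6419577; m = 5; total draws C(13,3) = 286; favorable C(5,3) = 10; P = 5/143; answer 5/143

5/143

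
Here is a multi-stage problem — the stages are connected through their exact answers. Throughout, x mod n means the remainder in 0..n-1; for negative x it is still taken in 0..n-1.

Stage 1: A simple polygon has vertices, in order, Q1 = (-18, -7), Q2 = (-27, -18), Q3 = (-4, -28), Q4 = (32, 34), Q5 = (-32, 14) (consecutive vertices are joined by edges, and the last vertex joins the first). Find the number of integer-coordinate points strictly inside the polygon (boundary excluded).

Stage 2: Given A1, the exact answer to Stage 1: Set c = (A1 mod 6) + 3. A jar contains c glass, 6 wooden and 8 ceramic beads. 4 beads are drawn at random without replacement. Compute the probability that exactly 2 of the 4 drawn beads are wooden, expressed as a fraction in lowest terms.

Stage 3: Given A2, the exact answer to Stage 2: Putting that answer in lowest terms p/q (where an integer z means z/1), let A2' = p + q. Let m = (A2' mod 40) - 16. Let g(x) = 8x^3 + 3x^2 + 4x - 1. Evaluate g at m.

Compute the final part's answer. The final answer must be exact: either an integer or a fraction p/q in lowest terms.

-10330

Stage 1: cross terms: (-18*-18 - -27*-7)=135, (-27*-28 - -4*-18)=684, (-4*34 - 32*-28)=760, (32*14 - -32*34)=1536, (-32*-7 - -18*14)=476; twice the area = |3591| = 3591; area = 3591/2; boundary points = 1 + 1 + 2 + 4 + 7 = 15; strictly interior points = area - boundary/2 + 1 = 1789; answer 1789
Stage 2: A1 = 1789; c = 4; total draws C(18,4) = 3060; favorable C(6,2)*C(12,2) = 990; P = 11/34; answer 11/34
Stage 3: A2 = 11/34; threaded value p + q = 45; m = -11; 8*(-11)^3 + 3*(-11)^2 + 4*(-11)^1 - 1 = (-10648) + (363) + (-44) + (-1) = -10330; answer -10330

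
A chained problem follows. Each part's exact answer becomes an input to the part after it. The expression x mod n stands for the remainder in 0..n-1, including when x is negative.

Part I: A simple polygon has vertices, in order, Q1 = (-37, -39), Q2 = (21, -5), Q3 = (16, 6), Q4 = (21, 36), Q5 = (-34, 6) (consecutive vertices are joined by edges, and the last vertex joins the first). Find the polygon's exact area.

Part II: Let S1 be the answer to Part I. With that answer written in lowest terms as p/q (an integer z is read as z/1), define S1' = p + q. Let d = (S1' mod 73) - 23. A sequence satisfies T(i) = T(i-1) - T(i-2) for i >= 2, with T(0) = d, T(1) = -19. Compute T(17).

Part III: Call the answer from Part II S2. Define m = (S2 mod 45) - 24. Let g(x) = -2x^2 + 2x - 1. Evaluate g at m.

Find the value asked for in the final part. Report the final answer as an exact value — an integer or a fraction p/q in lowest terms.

-265

Part I: cross terms: (-37*-5 - 21*-39)=1004, (21*6 - 16*-5)=206, (16*36 - 21*6)=450, (21*6 - -34*36)=1350, (-34*-39 - -37*6)=1548; twice the area = |4558| = 4558; area = 2279; answer 2279
Part II: S1 = 2279; threaded value p + q = 2280; d = -6; T(2) = 1*(-19) - 1*(-6) = -13; iterating: T(2)=-13, T(3)=6, T(4)=19, T(5)=13, T(6)=-6, T(7)=-19, T(8)=-13, T(9)=6, T(10)=19, T(11)=13, T(12)=-6, T(13)=-19, T(14)=-13, T(15)=6, T(16)=19, T(17)=13; answer 13
Part III: S2 = 13; m = -11; -2*(-11)^2 + 2*(-11)^1 - 1 = (-242) + (-22) + (-1) = -265; answer -265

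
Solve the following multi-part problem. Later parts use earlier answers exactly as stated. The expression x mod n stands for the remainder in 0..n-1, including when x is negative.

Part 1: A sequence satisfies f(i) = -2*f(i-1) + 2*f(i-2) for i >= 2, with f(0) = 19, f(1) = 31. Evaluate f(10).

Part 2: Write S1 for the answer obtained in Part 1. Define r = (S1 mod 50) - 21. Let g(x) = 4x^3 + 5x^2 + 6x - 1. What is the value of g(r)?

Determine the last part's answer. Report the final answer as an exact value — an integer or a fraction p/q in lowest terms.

65774

Part 1: f(2) = -2*(31) + 2*(19) = -24; iterating: f(2)=-24, f(3)=110, f(4)=-268, f(5)=756, f(6)=-2048, f(7)=5608, f(8)=-15312, f(9)=41840, f(10)=-114304; answer -114304
Part 2: S1 = -114304; r = 25; 4*(25)^3 + 5*(25)^2 + 6*(25)^1 - 1 = (62500) + (3125) + (150) + (-1) = 65774; answer 65774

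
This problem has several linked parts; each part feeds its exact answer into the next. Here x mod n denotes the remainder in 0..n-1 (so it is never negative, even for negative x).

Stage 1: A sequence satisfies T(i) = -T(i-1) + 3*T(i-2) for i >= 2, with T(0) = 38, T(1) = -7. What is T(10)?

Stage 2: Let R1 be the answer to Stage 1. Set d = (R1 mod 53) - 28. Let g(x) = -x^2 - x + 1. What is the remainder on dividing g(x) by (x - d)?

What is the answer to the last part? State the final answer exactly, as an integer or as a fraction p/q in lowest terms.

Stage 1: T(2) = -1*(-7) + 3*(38) = 121; iterating: T(2)=121, T(3)=-142, T(4)=505, T(5)=-931, T(6)=2446, T(7)=-5239, T(8)=12577, T(9)=-28294, T(10)=66025; answer 66025
Stage 2: R1 = 66025; d = 12; remainder = value at the root: -1*(12)^2 - 1*(12)^1 + 1 = (-144) + (-12) + (1) = -155; answer -155

-155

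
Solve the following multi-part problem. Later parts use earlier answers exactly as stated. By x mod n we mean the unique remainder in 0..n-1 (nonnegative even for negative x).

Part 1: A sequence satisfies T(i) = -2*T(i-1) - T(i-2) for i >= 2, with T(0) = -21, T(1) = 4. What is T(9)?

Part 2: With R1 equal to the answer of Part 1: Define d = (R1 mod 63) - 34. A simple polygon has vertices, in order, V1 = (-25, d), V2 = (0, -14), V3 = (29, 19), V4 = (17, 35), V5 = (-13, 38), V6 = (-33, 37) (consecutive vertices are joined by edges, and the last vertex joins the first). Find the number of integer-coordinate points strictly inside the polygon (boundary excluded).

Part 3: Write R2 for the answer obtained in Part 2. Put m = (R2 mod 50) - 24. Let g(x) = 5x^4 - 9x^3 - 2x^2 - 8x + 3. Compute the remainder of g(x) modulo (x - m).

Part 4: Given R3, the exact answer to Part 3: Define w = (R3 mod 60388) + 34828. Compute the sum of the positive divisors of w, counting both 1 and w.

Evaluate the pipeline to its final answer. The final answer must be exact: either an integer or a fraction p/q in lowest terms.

76960

Part 1: T(2) = -2*(4) - 1*(-21) = 13; iterating: T(2)=13, T(3)=-30, T(4)=47, T(5)=-64, T(6)=81, T(7)=-98, T(8)=115, T(9)=-132; answer -132
Part 2: R1 = -132; d = 23; cross terms: (-25*-14 - 0*23)=350, (0*19 - 29*-14)=406, (29*35 - 17*19)=692, (17*38 - -13*35)=1101, (-13*37 - -33*38)=773, (-33*23 - -25*37)=166; twice the area = |3488| = 3488; area = 1744; boundary points = 1 + 1 + 4 + 3 + 1 + 2 = 12; strictly interior points = area - boundary/2 + 1 = 1739; answer 1739
Part 3: R2 = 1739; m = 15; remainder = value at the root: 5*(15)^4 - 9*(15)^3 - 2*(15)^2 - 8*(15)^1 + 3 = (253125) + (-30375) + (-450) + (-120) + (3) = 222183; answer 222183
Part 4: R3 = 222183; w = 75847; 75847 = 73 * 1039; sigma = (1 + 73) * (1 + 1039) = 74 * 1040 = 76960; answer 76960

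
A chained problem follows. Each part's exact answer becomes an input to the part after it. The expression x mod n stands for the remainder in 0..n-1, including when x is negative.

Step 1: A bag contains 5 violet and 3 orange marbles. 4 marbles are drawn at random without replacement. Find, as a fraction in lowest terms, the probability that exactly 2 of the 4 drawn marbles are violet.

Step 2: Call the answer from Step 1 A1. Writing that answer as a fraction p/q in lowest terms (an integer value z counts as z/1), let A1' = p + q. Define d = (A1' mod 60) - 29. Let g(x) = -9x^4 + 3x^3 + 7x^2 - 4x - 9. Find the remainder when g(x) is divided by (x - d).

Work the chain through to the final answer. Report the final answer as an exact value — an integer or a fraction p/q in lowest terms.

Step 1: total draws C(8,4) = 70; favorable C(5,2)*C(3,2) = 30; P = 3/7; answer 3/7
Step 2: A1 = 3/7; threaded value p + q = 10; d = -19; remainder = value at the root: -9*(-19)^4 + 3*(-19)^3 + 7*(-19)^2 - 4*(-19)^1 - 9 = (-1172889) + (-20577) + (2527) + (76) + (-9) = -1190872; answer -1190872

-1190872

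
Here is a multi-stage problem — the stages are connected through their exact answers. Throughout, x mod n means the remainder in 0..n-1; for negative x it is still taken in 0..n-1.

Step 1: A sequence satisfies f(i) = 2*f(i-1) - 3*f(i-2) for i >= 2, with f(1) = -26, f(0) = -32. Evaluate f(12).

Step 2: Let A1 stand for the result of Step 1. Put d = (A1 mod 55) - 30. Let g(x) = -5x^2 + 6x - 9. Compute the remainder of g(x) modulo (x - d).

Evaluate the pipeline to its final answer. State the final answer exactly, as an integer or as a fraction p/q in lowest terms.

-377

Step 1: f(2) = 2*(-26) - 3*(-32) = 44; iterating: f(2)=44, f(3)=166, f(4)=200, f(5)=-98, f(6)=-796, f(7)=-1298, f(8)=-208, f(9)=3478, f(10)=7580, f(11)=4726, f(12)=-13288; answer -13288
Step 2: A1 = -13288; d = -8; remainder = value at the root: -5*(-8)^2 + 6*(-8)^1 - 9 = (-320) + (-48) + (-9) = -377; answer -377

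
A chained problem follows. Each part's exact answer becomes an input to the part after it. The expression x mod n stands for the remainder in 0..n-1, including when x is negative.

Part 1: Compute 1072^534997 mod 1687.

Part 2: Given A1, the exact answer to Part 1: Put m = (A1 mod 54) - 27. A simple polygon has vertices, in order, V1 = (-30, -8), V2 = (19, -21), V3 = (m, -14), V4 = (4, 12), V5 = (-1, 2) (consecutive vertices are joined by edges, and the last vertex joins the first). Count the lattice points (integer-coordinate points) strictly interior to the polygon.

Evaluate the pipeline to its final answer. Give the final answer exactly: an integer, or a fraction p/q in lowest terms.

Part 1: squarings mod 1687: 1072^1=1072, 1072^2=337, 1072^4=540, 1072^8=1436, 1072^16=582, 1072^32=1324, 1072^64=183, 1072^128=1436, 1072^256=582, 1072^512=1324, 1072^1024=183, 1072^2048=1436, 1072^4096=582, 1072^8192=1324, 1072^16384=183, 1072^32768=1436, 1072^65536=582, 1072^131072=1324, 1072^262144=183, 1072^524288=1436; 1072^534997 = 1072^1 * 1072^4 * 1072^16 * 1072^64 * 1072^128 * 1072^256 * 1072^2048 * 1072^8192 * 1072^524288 = 967 (mod 1687); answer 967
Part 2: A1 = 967; m = 22; cross terms: (-30*-21 - 19*-8)=782, (19*-14 - 22*-21)=196, (22*12 - 4*-14)=320, (4*2 - -1*12)=20, (-1*-8 - -30*2)=68; twice the area = |1386| = 1386; area = 693; boundary points = 1 + 1 + 2 + 5 + 1 = 10; strictly interior points = area - boundary/2 + 1 = 689; answer 689

689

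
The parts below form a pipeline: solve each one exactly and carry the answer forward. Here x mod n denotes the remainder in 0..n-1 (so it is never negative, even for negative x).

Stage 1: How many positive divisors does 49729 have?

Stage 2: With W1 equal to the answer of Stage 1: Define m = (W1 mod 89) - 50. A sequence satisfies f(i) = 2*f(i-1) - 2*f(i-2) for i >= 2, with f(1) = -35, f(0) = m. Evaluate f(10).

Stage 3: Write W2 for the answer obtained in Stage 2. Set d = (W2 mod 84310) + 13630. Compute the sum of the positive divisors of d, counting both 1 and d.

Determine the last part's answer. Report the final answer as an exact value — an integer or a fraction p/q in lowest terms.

Stage 1: 49729 = 223^2; number of divisors = (2+1) = 3; answer 3
Stage 2: W1 = 3; m = -47; f(2) = 2*(-35) - 2*(-47) = 24; iterating: f(2)=24, f(3)=118, f(4)=188, f(5)=140, f(6)=-96, f(7)=-472, f(8)=-752, f(9)=-560, f(10)=384; answer 384
Stage 3: W2 = 384; d = 14014; 14014 = 2 * 7^2 * 11 * 13; sigma = (1 + 2) * (1 + 7 + 49) * (1 + 11) * (1 + 13) = 3 * 57 * 12 * 14 = 28728; answer 28728

28728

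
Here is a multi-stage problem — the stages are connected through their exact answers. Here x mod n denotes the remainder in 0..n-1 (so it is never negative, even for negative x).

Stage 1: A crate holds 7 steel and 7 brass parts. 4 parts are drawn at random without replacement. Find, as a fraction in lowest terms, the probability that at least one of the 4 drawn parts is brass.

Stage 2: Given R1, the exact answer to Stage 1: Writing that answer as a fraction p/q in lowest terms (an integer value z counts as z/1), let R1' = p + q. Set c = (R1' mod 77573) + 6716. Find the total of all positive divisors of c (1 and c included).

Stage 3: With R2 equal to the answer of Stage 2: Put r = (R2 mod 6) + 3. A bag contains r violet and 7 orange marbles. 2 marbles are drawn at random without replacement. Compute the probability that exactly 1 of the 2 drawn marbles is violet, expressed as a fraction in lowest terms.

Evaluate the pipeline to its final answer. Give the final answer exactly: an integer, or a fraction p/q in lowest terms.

35/66

Stage 1: total draws C(14,4) = 1001; complement C(7,4) = 35; favorable 1001 - 35 = 966; P = 138/143; answer 138/143
Stage 2: R1 = 138/143; threaded value p + q = 281; c = 6997; 6997 is prime, so its only divisors are 1 and 6997; sigma = 1 + 6997 = 6998; answer 6998
Stage 3: R2 = 6998; r = 5; total draws C(12,2) = 66; favorable C(5,1)*C(7,1) = 35; P = 35/66; answer 35/66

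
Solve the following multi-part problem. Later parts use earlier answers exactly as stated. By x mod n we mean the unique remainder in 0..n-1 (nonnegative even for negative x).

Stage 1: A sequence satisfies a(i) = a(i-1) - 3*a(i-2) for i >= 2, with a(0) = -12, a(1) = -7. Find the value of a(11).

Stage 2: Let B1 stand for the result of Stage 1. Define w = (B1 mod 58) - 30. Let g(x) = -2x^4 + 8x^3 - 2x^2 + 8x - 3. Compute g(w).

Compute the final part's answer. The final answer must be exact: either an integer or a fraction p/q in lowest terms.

Stage 1: a(2) = 1*(-7) - 3*(-12) = 29; iterating: a(2)=29, a(3)=50, a(4)=-37, a(5)=-187, a(6)=-76, a(7)=485, a(8)=713, a(9)=-742, a(10)=-2881, a(11)=-655; answer -655
Stage 2: B1 = -655; w = 11; -2*(11)^4 + 8*(11)^3 - 2*(11)^2 + 8*(11)^1 - 3 = (-29282) + (10648) + (-242) + (88) + (-3) = -18791; answer -18791

-18791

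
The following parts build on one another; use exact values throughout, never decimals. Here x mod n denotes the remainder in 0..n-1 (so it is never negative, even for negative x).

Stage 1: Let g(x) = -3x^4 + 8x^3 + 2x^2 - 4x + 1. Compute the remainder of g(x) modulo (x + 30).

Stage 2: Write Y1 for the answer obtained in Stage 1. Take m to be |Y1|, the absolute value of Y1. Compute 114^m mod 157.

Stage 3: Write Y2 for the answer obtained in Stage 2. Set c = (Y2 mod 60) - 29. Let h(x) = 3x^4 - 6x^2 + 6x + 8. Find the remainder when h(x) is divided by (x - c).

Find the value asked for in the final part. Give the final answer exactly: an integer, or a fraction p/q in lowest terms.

388691

Stage 1: remainder = value at the root: -3*(-30)^4 + 8*(-30)^3 + 2*(-30)^2 - 4*(-30)^1 + 1 = (-2430000) + (-216000) + (1800) + (120) + (1) = -2644079; answer -2644079
Stage 2: Y1 = -2644079; m = 2644079; squarings mod 157: 114^1=114, 114^2=122, 114^4=126, 114^8=19, 114^16=47, 114^32=11, 114^64=121, 114^128=40, 114^256=30, 114^512=115, 114^1024=37, 114^2048=113, 114^4096=52, 114^8192=35, 114^16384=126, 114^32768=19, 114^65536=47, 114^131072=11, 114^262144=121, 114^524288=40, 114^1048576=30, 114^2097152=115; 114^2644079 = 114^1 * 114^2 * 114^4 * 114^8 * 114^32 * 114^64 * 114^2048 * 114^4096 * 114^16384 * 114^524288 * 114^2097152 = 70 (mod 157); answer 70
Stage 3: Y2 = 70; c = -19; remainder = value at the root: 3*(-19)^4 - 6*(-19)^2 + 6*(-19)^1 + 8 = (390963) + (-2166) + (-114) + (8) = 388691; answer 388691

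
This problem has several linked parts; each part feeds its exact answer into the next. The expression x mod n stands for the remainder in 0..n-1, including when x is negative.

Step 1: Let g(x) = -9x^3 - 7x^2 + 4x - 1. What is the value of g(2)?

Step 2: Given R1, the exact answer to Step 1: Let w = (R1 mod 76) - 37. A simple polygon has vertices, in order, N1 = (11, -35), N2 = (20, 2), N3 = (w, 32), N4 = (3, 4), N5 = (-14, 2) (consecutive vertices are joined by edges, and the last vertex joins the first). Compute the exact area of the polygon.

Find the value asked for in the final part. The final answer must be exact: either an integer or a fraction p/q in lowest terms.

920

Step 1: -9*(2)^3 - 7*(2)^2 + 4*(2)^1 - 1 = (-72) + (-28) + (8) + (-1) = -93; answer -93
Step 2: R1 = -93; w = 22; cross terms: (11*2 - 20*-35)=722, (20*32 - 22*2)=596, (22*4 - 3*32)=-8, (3*2 - -14*4)=62, (-14*-35 - 11*2)=468; twice the area = |1840| = 1840; area = 920; answer 920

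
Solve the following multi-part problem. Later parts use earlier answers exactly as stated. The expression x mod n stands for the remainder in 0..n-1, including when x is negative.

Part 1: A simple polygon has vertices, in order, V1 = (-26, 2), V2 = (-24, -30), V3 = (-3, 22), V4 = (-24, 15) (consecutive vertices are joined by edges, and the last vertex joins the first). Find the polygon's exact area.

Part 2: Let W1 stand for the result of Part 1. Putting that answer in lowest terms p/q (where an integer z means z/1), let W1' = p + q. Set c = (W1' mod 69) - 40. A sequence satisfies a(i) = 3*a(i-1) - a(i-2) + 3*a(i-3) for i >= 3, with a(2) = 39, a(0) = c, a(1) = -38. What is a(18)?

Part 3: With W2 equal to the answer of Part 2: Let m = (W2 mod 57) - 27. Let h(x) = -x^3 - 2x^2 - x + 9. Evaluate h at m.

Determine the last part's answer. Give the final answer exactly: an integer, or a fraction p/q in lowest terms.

Part 1: cross terms: (-26*-30 - -24*2)=828, (-24*22 - -3*-30)=-618, (-3*15 - -24*22)=483, (-24*2 - -26*15)=342; twice the area = |1035| = 1035; area = 1035/2; answer 1035/2
Part 2: W1 = 1035/2; threaded value p + q = 1037; c = -38; a(3) = 3*(39) - 1*(-38) + 3*(-38) = 41; iterating: a(3)=41, a(4)=-30, a(5)=-14, a(6)=111, a(7)=257, a(8)=618, a(9)=1930, a(10)=5943, a(11)=17753, a(12)=53106, a(13)=159394, a(14)=478335, a(15)=1434929, a(16)=4304634, a(17)=12913978, a(18)=38742087; answer 38742087
Part 3: W2 = 38742087; m = 15; -1*(15)^3 - 2*(15)^2 - 1*(15)^1 + 9 = (-3375) + (-450) + (-15) + (9) = -3831; answer -3831

-3831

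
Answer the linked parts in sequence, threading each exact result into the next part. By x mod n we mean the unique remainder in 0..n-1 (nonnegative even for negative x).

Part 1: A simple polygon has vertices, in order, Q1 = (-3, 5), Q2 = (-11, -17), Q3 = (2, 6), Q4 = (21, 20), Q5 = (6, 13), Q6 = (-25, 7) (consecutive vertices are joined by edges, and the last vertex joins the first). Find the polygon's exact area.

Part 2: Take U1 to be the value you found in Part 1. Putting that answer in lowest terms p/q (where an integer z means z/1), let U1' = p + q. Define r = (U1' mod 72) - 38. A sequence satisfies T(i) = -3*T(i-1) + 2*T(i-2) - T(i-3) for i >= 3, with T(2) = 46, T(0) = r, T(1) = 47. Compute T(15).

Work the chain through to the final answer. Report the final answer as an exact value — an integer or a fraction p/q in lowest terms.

Part 1: cross terms: (-3*-17 - -11*5)=106, (-11*6 - 2*-17)=-32, (2*20 - 21*6)=-86, (21*13 - 6*20)=153, (6*7 - -25*13)=367, (-25*5 - -3*7)=-104; twice the area = |404| = 404; area = 202; answer 202
Part 2: U1 = 202; threaded value p + q = 203; r = 21; T(3) = -3*(46) + 2*(47) - 1*(21) = -65; iterating: T(3)=-65, T(4)=240, T(5)=-896, T(6)=3233, T(7)=-11731, T(8)=42555, T(9)=-154360, T(10)=559921, T(11)=-2031038, T(12)=7367316, T(13)=-26723945, T(14)=96937505, T(15)=-351627721; answer -351627721

-351627721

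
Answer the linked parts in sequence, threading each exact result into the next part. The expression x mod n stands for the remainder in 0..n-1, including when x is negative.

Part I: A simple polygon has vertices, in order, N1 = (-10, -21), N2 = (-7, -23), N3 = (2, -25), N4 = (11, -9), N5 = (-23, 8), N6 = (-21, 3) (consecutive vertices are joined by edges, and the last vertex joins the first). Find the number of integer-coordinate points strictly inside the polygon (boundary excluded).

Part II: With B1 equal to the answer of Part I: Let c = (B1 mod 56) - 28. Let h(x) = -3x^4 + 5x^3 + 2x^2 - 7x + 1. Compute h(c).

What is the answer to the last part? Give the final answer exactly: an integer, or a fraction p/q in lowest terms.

-439339

Part I: cross terms: (-10*-23 - -7*-21)=83, (-7*-25 - 2*-23)=221, (2*-9 - 11*-25)=257, (11*8 - -23*-9)=-119, (-23*3 - -21*8)=99, (-21*-21 - -10*3)=471; twice the area = |1012| = 1012; area = 506; boundary points = 1 + 1 + 1 + 17 + 1 + 1 = 22; strictly interior points = area - boundary/2 + 1 = 496; answer 496
Part II: B1 = 496; c = 20; -3*(20)^4 + 5*(20)^3 + 2*(20)^2 - 7*(20)^1 + 1 = (-480000) + (40000) + (800) + (-140) + (1) = -439339; answer -439339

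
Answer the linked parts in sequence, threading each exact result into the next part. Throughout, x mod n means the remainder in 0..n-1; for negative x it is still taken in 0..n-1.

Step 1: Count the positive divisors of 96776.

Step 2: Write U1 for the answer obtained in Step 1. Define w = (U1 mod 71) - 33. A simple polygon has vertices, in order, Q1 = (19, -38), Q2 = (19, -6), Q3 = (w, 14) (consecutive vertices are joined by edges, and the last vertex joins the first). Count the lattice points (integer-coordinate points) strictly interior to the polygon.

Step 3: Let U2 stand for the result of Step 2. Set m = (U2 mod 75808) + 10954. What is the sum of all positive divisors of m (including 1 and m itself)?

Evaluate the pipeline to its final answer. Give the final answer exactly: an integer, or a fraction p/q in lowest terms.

11856

Step 1: 96776 = 2^3 * 12097; number of divisors = (3+1) * (1+1) = 8; answer 8
Step 2: U1 = 8; w = -25; cross terms: (19*-6 - 19*-38)=608, (19*14 - -25*-6)=116, (-25*-38 - 19*14)=684; twice the area = |1408| = 1408; area = 704; boundary points = 32 + 4 + 4 = 40; strictly interior points = area - boundary/2 + 1 = 685; answer 685
Step 3: U2 = 685; m = 11639; 11639 = 103 * 113; sigma = (1 + 103) * (1 + 113) = 104 * 114 = 11856; answer 11856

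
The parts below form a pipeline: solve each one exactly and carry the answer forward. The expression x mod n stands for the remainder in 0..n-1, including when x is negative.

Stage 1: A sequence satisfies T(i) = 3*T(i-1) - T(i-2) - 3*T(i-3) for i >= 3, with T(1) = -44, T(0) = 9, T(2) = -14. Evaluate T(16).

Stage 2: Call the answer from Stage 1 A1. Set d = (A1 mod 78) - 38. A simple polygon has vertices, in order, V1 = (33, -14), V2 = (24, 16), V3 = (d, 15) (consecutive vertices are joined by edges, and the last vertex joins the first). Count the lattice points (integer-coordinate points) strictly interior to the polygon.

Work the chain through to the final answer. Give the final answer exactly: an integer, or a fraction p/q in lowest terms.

318

Stage 1: T(3) = 3*(-14) - 1*(-44) - 3*(9) = -25; iterating: T(3)=-25, T(4)=71, T(5)=280, T(6)=844, T(7)=2039, T(8)=4433, T(9)=8728, T(10)=15634, T(11)=24875, T(12)=32807, T(13)=26644, T(14)=-27500, T(15)=-207565, T(16)=-675127; answer -675127
Stage 2: A1 = -675127; d = 3; cross terms: (33*16 - 24*-14)=864, (24*15 - 3*16)=312, (3*-14 - 33*15)=-537; twice the area = |639| = 639; area = 639/2; boundary points = 3 + 1 + 1 = 5; strictly interior points = area - boundary/2 + 1 = 318; answer 318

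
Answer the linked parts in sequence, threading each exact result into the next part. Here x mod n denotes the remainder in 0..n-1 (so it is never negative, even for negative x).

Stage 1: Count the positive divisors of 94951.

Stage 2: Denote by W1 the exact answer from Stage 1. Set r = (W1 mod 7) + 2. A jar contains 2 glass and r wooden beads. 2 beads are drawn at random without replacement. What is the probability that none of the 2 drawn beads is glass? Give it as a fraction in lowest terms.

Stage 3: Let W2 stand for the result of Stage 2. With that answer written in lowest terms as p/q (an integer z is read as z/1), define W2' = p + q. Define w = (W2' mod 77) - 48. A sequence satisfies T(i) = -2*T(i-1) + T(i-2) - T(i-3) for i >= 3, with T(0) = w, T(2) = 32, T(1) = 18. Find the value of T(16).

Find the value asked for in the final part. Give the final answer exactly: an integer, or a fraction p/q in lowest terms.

2294892

Stage 1: 94951 is prime, so its only divisors are 1 and 94951; count = 2; answer 2
Stage 2: W1 = 2; r = 4; total draws C(6,2) = 15; favorable C(4,2) = 6; P = 2/5; answer 2/5
Stage 3: W2 = 2/5; threaded value p + q = 7; w = -41; T(3) = -2*(32) + 1*(18) - 1*(-41) = -5; iterating: T(3)=-5, T(4)=24, T(5)=-85, T(6)=199, T(7)=-507, T(8)=1298, T(9)=-3302, T(10)=8409, T(11)=-21418, T(12)=54547, T(13)=-138921, T(14)=353807, T(15)=-901082, T(16)=2294892; answer 2294892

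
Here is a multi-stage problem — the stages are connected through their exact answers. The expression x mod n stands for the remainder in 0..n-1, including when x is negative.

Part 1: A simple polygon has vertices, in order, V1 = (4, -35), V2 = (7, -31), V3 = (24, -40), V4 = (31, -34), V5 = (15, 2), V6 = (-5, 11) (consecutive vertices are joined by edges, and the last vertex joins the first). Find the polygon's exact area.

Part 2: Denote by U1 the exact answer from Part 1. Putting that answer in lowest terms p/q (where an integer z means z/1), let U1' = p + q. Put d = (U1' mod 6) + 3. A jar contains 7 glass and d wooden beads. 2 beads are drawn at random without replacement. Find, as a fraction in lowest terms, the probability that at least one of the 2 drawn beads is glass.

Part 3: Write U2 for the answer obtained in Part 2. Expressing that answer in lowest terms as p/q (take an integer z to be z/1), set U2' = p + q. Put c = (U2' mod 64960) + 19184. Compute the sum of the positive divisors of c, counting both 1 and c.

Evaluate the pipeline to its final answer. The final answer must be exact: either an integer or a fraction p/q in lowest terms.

36936

Part 1: cross terms: (4*-31 - 7*-35)=121, (7*-40 - 24*-31)=464, (24*-34 - 31*-40)=424, (31*2 - 15*-34)=572, (15*11 - -5*2)=175, (-5*-35 - 4*11)=131; twice the area = |1887| = 1887; area = 1887/2; answer 1887/2
Part 2: U1 = 1887/2; threaded value p + q = 1889; d = 8; total draws C(15,2) = 105; complement C(8,2) = 28; favorable 105 - 28 = 77; P = 11/15; answer 11/15
Part 3: U2 = 11/15; threaded value p + q = 26; c = 19210; 19210 = 2 * 5 * 17 * 113; sigma = (1 + 2) * (1 + 5) * (1 + 17) * (1 + 113) = 3 * 6 * 18 * 114 = 36936; answer 36936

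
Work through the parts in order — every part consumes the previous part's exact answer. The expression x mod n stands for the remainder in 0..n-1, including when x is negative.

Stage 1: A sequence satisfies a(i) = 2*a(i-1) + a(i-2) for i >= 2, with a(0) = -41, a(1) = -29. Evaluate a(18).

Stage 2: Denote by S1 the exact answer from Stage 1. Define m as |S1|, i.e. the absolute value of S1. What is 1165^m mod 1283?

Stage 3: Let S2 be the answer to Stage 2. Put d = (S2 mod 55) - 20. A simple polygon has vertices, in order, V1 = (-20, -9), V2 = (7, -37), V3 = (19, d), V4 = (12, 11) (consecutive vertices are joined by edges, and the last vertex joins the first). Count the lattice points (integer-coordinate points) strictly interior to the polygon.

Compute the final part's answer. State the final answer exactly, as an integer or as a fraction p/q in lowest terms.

826

Stage 1: a(2) = 2*(-29) + 1*(-41) = -99; iterating: a(2)=-99, a(3)=-227, a(4)=-553, a(5)=-1333, a(6)=-3219, a(7)=-7771, a(8)=-18761, a(9)=-45293, a(10)=-109347, a(11)=-263987, a(12)=-637321, a(13)=-1538629, a(14)=-3714579, a(15)=-8967787, a(16)=-21650153, a(17)=-52268093, a(18)=-126186339; answer -126186339
Stage 2: S1 = -126186339; m = 126186339; squarings mod 1283: 1165^1=1165, 1165^2=1094, 1165^4=1080, 1165^8=153, 1165^16=315, 1165^32=434, 1165^64=1038, 1165^128=1007, 1165^256=479, 1165^512=1067, 1165^1024=468, 1165^2048=914, 1165^4096=163, 1165^8192=909, 1165^16384=29, 1165^32768=841, 1165^65536=348, 1165^131072=502, 1165^262144=536, 1165^524288=1187, 1165^1048576=235, 1165^2097152=56, 1165^4194304=570, 1165^8388608=301, 1165^16777216=791, 1165^33554432=860, 1165^67108864=592; 1165^126186339 = 1165^1 * 1165^2 * 1165^32 * 1165^64 * 1165^256 * 1165^512 * 1165^4096 * 1165^8192 * 1165^16384 * 1165^65536 * 1165^262144 * 1165^8388608 * 1165^16777216 * 1165^33554432 * 1165^67108864 = 934 (mod 1283); answer 934
Stage 3: S2 = 934; d = 34; cross terms: (-20*-37 - 7*-9)=803, (7*34 - 19*-37)=941, (19*11 - 12*34)=-199, (12*-9 - -20*11)=112; twice the area = |1657| = 1657; area = 1657/2; boundary points = 1 + 1 + 1 + 4 = 7; strictly interior points = area - boundary/2 + 1 = 826; answer 826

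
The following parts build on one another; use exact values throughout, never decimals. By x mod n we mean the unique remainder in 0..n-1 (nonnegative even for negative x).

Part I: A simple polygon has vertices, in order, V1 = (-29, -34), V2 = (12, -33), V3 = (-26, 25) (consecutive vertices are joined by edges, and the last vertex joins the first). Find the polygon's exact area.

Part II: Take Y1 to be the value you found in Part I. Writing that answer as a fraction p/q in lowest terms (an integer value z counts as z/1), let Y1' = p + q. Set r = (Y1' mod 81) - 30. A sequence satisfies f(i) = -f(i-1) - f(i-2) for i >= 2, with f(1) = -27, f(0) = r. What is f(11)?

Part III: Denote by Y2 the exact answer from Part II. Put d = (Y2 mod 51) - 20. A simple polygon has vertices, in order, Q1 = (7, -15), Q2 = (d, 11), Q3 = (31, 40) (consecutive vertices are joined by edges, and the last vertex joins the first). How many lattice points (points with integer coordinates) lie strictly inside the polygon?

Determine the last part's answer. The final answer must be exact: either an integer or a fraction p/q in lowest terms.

Part I: cross terms: (-29*-33 - 12*-34)=1365, (12*25 - -26*-33)=-558, (-26*-34 - -29*25)=1609; twice the area = |2416| = 2416; area = 1208; answer 1208
Part II: Y1 = 1208; threaded value p + q = 1209; r = 45; f(2) = -1*(-27) - 1*(45) = -18; iterating: f(2)=-18, f(3)=45, f(4)=-27, f(5)=-18, f(6)=45, f(7)=-27, f(8)=-18, f(9)=45, f(10)=-27, f(11)=-18; answer -18
Part III: Y2 = -18; d = 13; cross terms: (7*11 - 13*-15)=272, (13*40 - 31*11)=179, (31*-15 - 7*40)=-745; twice the area = |-294| = 294; area = 147; boundary points = 2 + 1 + 1 = 4; strictly interior points = area - boundary/2 + 1 = 146; answer 146

146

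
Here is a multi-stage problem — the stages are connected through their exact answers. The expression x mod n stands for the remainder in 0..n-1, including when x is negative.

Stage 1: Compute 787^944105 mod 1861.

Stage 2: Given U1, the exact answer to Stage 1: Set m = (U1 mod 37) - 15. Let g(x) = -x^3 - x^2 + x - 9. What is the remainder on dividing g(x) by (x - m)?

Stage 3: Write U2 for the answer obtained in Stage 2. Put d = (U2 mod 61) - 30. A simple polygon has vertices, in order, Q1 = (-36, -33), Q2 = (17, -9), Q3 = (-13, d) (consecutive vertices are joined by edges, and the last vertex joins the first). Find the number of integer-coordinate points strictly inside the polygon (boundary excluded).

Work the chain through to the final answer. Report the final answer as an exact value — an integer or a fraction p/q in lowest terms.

465

Stage 1: squarings mod 1861: 787^1=787, 787^2=1517, 787^4=1093, 787^8=1748, 787^16=1603, 787^32=1429, 787^64=524, 787^128=1009, 787^256=114, 787^512=1830, 787^1024=961, 787^2048=465, 787^4096=349, 787^8192=836, 787^16384=1021, 787^32768=281, 787^65536=799, 787^131072=78, 787^262144=501, 787^524288=1627; 787^944105 = 787^1 * 787^8 * 787^32 * 787^64 * 787^128 * 787^256 * 787^512 * 787^1024 * 787^8192 * 787^16384 * 787^131072 * 787^262144 * 787^524288 = 454 (mod 1861); answer 454
Stage 2: U1 = 454; m = -5; remainder = value at the root: -1*(-5)^3 - 1*(-5)^2 + 1*(-5)^1 - 9 = (125) + (-25) + (-5) + (-9) = 86; answer 86
Stage 3: U2 = 86; d = -5; cross terms: (-36*-9 - 17*-33)=885, (17*-5 - -13*-9)=-202, (-13*-33 - -36*-5)=249; twice the area = |932| = 932; area = 466; boundary points = 1 + 2 + 1 = 4; strictly interior points = area - boundary/2 + 1 = 465; answer 465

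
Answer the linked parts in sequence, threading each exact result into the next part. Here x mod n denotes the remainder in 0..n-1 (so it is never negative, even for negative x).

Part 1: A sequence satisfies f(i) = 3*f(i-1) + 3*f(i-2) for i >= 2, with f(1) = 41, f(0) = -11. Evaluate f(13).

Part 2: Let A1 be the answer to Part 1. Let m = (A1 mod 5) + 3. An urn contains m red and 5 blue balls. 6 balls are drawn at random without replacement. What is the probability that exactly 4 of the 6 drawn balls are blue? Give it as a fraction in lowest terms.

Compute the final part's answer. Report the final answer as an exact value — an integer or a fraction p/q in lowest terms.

5/14

Part 1: f(2) = 3*(41) + 3*(-11) = 90; iterating: f(2)=90, f(3)=393, f(4)=1449, f(5)=5526, f(6)=20925, f(7)=79353, f(8)=300834, f(9)=1140561, f(10)=4324185, f(11)=16394238, f(12)=62155269, f(13)=235648521; answer 235648521
Part 2: A1 = 235648521; m = 4; total draws C(9,6) = 84; favorable C(5,4)*C(4,2) = 30; P = 5/14; answer 5/14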